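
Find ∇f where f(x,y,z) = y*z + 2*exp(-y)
(0, z - 2*exp(-y), y)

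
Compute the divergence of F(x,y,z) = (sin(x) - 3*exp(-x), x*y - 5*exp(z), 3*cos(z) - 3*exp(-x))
x - 3*sin(z) + cos(x) + 3*exp(-x)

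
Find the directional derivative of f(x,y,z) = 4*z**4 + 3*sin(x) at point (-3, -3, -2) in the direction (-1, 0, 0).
-3*cos(3)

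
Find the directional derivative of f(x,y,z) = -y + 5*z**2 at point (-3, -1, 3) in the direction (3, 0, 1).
3*sqrt(10)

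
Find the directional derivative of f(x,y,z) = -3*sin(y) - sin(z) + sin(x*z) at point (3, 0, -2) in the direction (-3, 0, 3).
sqrt(2)*(-cos(2) + 5*cos(6))/2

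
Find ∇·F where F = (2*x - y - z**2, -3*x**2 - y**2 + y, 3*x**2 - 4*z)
-2*y - 1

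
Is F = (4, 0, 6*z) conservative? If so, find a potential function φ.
Yes, F is conservative. φ = 4*x + 3*z**2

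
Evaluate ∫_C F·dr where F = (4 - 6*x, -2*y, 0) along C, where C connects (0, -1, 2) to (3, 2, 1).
-18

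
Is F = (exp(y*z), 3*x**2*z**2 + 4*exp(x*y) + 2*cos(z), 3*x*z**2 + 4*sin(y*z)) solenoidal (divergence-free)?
No, ∇·F = 6*x*z + 4*x*exp(x*y) + 4*y*cos(y*z)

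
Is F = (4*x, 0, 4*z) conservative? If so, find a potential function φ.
Yes, F is conservative. φ = 2*x**2 + 2*z**2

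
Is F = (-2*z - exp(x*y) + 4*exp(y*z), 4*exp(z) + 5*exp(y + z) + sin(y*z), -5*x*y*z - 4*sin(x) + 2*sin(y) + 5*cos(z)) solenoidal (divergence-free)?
No, ∇·F = -5*x*y - y*exp(x*y) + z*cos(y*z) + 5*exp(y + z) - 5*sin(z)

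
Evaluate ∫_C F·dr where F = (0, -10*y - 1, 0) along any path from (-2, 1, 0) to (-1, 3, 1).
-42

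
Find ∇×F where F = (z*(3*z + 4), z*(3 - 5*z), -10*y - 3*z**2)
(10*z - 13, 6*z + 4, 0)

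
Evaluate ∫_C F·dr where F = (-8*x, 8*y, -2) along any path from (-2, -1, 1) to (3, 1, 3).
-24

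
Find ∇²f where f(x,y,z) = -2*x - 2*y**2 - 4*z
-4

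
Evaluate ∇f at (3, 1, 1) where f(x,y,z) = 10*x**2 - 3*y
(60, -3, 0)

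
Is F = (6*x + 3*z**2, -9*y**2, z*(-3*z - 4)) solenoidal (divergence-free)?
No, ∇·F = -18*y - 6*z + 2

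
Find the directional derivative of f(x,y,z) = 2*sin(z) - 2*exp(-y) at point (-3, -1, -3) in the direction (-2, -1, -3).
-sqrt(14)*(3*cos(3) + E)/7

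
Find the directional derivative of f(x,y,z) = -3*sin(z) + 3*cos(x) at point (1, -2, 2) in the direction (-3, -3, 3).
sqrt(3)*(-cos(2) + sin(1))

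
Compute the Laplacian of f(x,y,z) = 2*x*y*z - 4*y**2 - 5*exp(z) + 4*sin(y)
-5*exp(z) - 4*sin(y) - 8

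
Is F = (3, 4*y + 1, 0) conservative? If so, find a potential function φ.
Yes, F is conservative. φ = 3*x + 2*y**2 + y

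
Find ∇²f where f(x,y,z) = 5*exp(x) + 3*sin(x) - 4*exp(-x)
5*exp(x) - 3*sin(x) - 4*exp(-x)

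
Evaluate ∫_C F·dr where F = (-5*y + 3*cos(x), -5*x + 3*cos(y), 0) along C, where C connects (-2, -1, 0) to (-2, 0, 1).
3*sin(1) + 10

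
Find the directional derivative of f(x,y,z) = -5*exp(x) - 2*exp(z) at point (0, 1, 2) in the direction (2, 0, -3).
2*sqrt(13)*(-5 + 3*exp(2))/13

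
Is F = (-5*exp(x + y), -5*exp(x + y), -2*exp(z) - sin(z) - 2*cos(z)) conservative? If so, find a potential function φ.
Yes, F is conservative. φ = -2*exp(z) - 5*exp(x + y) - 2*sin(z) + cos(z)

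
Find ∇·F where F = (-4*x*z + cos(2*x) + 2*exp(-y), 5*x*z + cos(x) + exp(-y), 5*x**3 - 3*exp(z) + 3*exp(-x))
-4*z - 3*exp(z) - 2*sin(2*x) - exp(-y)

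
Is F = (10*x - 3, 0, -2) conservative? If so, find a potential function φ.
Yes, F is conservative. φ = 5*x**2 - 3*x - 2*z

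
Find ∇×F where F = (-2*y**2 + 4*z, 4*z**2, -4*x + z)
(-8*z, 8, 4*y)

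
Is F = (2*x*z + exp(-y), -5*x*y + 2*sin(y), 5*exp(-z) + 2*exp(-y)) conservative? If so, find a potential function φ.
No, ∇×F = (-2*exp(-y), 2*x, -5*y + exp(-y)) ≠ 0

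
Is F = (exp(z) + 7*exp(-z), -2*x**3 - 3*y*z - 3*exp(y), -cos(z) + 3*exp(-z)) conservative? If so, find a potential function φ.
No, ∇×F = (3*y, exp(z) - 7*exp(-z), -6*x**2) ≠ 0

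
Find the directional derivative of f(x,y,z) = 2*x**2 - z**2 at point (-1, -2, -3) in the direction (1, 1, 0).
-2*sqrt(2)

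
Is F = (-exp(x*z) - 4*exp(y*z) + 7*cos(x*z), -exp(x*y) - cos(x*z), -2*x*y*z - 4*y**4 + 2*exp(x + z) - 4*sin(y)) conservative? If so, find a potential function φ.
No, ∇×F = (-2*x*z - x*sin(x*z) - 16*y**3 - 4*cos(y), -x*exp(x*z) - 7*x*sin(x*z) + 2*y*z - 4*y*exp(y*z) - 2*exp(x + z), -y*exp(x*y) + 4*z*exp(y*z) + z*sin(x*z)) ≠ 0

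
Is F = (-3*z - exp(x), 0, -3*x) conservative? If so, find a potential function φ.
Yes, F is conservative. φ = -3*x*z - exp(x)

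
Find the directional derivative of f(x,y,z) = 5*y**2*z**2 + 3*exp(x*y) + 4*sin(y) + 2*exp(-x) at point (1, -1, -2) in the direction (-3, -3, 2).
sqrt(22)*(-6*E*cos(1) + 3 + 40*E)*exp(-1)/11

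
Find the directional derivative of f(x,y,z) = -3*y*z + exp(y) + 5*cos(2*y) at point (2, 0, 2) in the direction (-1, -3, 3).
15*sqrt(19)/19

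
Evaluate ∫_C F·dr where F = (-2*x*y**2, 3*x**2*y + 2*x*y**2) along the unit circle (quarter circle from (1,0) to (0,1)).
pi/8 + 5/4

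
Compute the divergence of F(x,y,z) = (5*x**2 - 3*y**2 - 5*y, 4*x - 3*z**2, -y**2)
10*x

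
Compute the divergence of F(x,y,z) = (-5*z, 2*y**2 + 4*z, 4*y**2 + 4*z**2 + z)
4*y + 8*z + 1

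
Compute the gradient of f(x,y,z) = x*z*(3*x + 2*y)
(2*z*(3*x + y), 2*x*z, x*(3*x + 2*y))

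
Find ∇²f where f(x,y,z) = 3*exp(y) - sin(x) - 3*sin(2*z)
3*exp(y) + sin(x) + 12*sin(2*z)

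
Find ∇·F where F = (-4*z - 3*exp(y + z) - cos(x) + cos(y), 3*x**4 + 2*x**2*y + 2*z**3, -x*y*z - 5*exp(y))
2*x**2 - x*y + sin(x)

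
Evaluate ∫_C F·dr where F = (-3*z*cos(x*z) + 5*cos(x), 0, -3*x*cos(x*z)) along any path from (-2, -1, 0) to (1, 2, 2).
2*sin(2) + 5*sin(1)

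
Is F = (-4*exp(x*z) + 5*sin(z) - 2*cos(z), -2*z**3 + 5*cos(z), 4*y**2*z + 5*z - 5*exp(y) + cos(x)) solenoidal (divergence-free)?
No, ∇·F = 4*y**2 - 4*z*exp(x*z) + 5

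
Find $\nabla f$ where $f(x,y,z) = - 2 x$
(-2, 0, 0)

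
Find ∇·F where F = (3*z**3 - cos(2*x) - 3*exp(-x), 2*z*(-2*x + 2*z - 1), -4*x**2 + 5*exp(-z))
2*sin(2*x) - 5*exp(-z) + 3*exp(-x)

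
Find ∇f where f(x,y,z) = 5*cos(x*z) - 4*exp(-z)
(-5*z*sin(x*z), 0, -5*x*sin(x*z) + 4*exp(-z))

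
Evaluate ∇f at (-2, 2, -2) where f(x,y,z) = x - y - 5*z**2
(1, -1, 20)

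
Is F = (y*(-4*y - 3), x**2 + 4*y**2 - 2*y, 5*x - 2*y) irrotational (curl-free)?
No, ∇×F = (-2, -5, 2*x + 8*y + 3)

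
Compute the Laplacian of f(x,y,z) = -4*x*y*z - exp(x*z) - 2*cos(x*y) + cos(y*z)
-x**2*exp(x*z) + 2*x**2*cos(x*y) + 2*y**2*cos(x*y) - y**2*cos(y*z) - z**2*exp(x*z) - z**2*cos(y*z)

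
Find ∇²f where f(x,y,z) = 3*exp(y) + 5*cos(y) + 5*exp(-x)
3*exp(y) - 5*cos(y) + 5*exp(-x)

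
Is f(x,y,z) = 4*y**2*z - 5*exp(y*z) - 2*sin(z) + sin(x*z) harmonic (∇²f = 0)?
No, ∇²f = -x**2*sin(x*z) - 5*y**2*exp(y*z) - z**2*sin(x*z) - z*(5*z*exp(y*z) - 8) + 2*sin(z)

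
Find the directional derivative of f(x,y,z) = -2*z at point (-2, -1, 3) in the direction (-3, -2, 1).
-sqrt(14)/7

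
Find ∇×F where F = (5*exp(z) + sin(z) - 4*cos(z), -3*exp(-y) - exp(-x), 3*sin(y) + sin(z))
(3*cos(y), 5*exp(z) + 4*sin(z) + cos(z), exp(-x))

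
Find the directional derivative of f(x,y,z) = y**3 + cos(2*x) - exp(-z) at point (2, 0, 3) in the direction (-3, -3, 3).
sqrt(3)*(2*exp(3)*sin(4) + 1)*exp(-3)/3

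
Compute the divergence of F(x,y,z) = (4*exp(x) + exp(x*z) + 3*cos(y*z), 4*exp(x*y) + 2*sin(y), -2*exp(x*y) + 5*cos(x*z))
4*x*exp(x*y) - 5*x*sin(x*z) + z*exp(x*z) + 4*exp(x) + 2*cos(y)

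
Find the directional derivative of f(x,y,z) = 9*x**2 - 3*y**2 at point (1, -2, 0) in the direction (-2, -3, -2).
-72*sqrt(17)/17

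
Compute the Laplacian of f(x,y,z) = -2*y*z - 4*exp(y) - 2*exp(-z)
-4*exp(y) - 2*exp(-z)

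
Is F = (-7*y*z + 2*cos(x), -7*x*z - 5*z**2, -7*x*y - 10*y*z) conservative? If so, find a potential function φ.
Yes, F is conservative. φ = -7*x*y*z - 5*y*z**2 + 2*sin(x)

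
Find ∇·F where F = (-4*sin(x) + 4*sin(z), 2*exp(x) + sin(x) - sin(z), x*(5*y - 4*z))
-4*x - 4*cos(x)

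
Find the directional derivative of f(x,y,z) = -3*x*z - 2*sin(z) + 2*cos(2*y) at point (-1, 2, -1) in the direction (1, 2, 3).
sqrt(14)*(-3*cos(1) - 4*sin(4) + 6)/7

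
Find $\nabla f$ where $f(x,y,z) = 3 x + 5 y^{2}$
(3, 10*y, 0)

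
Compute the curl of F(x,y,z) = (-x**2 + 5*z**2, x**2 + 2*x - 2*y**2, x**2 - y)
(-1, -2*x + 10*z, 2*x + 2)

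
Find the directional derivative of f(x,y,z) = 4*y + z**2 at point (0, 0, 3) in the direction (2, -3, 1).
-3*sqrt(14)/7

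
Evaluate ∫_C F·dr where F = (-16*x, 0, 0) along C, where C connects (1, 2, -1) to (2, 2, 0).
-24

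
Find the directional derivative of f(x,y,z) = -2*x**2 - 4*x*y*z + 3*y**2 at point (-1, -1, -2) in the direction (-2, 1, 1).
-5*sqrt(6)/3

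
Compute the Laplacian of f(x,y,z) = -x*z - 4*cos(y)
4*cos(y)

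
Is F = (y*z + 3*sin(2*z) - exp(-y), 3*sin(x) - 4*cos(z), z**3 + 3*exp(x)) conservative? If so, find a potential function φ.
No, ∇×F = (-4*sin(z), y - 3*exp(x) + 6*cos(2*z), -z + 3*cos(x) - exp(-y)) ≠ 0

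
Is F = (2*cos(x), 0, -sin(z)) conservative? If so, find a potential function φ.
Yes, F is conservative. φ = 2*sin(x) + cos(z)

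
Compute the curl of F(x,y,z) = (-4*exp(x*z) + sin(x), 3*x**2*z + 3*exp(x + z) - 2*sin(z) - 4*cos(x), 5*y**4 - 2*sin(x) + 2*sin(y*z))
(-3*x**2 + 20*y**3 + 2*z*cos(y*z) - 3*exp(x + z) + 2*cos(z), -4*x*exp(x*z) + 2*cos(x), 6*x*z + 3*exp(x + z) + 4*sin(x))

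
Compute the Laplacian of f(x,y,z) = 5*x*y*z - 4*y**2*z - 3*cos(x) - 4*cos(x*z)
4*x**2*cos(x*z) + 4*z**2*cos(x*z) - 8*z + 3*cos(x)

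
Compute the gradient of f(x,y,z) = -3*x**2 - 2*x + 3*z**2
(-6*x - 2, 0, 6*z)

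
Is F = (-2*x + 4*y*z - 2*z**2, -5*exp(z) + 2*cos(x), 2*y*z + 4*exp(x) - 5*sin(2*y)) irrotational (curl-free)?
No, ∇×F = (2*z + 5*exp(z) - 10*cos(2*y), 4*y - 4*z - 4*exp(x), -4*z - 2*sin(x))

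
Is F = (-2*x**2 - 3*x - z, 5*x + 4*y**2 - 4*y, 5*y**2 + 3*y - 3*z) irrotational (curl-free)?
No, ∇×F = (10*y + 3, -1, 5)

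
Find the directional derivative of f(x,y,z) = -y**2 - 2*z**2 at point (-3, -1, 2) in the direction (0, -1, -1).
3*sqrt(2)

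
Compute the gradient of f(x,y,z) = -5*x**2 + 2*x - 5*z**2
(2 - 10*x, 0, -10*z)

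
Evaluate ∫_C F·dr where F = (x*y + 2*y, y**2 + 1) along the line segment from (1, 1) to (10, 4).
213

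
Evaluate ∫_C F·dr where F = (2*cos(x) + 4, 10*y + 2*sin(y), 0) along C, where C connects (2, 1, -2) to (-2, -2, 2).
-4*sin(2) - 1 - 2*cos(2) + 2*cos(1)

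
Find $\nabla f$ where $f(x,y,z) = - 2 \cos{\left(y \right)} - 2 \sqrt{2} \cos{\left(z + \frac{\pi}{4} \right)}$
(0, 2*sin(y), 2*sqrt(2)*sin(z + pi/4))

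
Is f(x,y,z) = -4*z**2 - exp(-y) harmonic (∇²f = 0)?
No, ∇²f = -8 - exp(-y)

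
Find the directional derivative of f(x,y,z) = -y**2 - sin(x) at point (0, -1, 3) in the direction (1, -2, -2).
-5/3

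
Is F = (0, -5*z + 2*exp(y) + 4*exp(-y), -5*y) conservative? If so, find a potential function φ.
Yes, F is conservative. φ = -5*y*z + 2*exp(y) - 4*exp(-y)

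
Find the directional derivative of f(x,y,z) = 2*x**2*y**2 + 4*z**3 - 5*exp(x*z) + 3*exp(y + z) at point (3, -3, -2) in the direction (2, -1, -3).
sqrt(14)*(-12*E + 65 + 180*exp(6))*exp(-6)/14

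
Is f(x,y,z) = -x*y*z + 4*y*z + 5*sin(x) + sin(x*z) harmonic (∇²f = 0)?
No, ∇²f = -x**2*sin(x*z) - z**2*sin(x*z) - 5*sin(x)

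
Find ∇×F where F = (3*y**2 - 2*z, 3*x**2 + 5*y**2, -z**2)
(0, -2, 6*x - 6*y)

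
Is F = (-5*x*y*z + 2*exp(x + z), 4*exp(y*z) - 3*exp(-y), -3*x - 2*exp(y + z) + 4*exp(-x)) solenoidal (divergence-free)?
No, ∇·F = ((-5*y*z + 4*z*exp(y*z) + 2*exp(x + z) - 2*exp(y + z))*exp(y) + 3)*exp(-y)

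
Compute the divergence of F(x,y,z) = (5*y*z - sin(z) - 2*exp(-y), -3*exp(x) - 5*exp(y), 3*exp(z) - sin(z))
-5*exp(y) + 3*exp(z) - cos(z)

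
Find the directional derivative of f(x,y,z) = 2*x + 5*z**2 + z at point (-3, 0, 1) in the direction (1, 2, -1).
-3*sqrt(6)/2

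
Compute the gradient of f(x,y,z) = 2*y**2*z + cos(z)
(0, 4*y*z, 2*y**2 - sin(z))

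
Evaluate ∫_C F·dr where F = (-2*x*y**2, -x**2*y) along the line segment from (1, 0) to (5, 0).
0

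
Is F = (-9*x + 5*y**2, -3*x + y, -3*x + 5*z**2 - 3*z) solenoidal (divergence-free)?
No, ∇·F = 10*z - 11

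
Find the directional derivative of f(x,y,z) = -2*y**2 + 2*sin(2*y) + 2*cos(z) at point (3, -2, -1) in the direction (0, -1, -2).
-4*sqrt(5)*(cos(4) + sin(1) + 2)/5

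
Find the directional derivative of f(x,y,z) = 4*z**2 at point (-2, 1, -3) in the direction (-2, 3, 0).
0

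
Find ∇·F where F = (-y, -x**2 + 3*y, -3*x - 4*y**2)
3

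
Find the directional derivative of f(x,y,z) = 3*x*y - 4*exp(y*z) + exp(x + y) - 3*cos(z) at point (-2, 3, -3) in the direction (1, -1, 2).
sqrt(6)*(-exp(9)*sin(3) - 6 + 5*exp(9)/2)*exp(-9)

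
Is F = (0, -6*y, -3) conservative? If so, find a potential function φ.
Yes, F is conservative. φ = -3*y**2 - 3*z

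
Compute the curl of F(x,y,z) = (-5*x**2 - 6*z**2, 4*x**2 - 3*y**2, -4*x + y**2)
(2*y, 4 - 12*z, 8*x)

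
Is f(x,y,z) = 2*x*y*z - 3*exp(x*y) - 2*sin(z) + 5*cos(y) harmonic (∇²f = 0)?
No, ∇²f = -3*x**2*exp(x*y) - 3*y**2*exp(x*y) + 2*sin(z) - 5*cos(y)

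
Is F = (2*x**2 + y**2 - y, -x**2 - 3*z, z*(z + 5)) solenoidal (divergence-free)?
No, ∇·F = 4*x + 2*z + 5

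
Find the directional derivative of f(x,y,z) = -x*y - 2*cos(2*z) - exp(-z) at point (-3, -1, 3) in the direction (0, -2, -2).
-sqrt(2)*(4*exp(3)*sin(6) + 1 + 3*exp(3))*exp(-3)/2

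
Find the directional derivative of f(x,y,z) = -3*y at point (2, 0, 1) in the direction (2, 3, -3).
-9*sqrt(22)/22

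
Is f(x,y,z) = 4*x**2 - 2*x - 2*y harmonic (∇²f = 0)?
No, ∇²f = 8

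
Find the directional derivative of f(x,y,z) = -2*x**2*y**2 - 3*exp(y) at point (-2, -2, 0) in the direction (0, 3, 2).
3*sqrt(13)*(-3 + 32*exp(2))*exp(-2)/13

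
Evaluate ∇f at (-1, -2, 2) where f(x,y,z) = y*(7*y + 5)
(0, -23, 0)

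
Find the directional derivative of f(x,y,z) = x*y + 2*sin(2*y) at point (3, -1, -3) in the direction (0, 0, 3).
0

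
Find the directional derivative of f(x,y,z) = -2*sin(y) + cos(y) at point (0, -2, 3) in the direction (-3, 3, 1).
3*sqrt(19)*(-2*cos(2) + sin(2))/19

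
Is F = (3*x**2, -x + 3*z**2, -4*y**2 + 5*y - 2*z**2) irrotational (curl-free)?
No, ∇×F = (-8*y - 6*z + 5, 0, -1)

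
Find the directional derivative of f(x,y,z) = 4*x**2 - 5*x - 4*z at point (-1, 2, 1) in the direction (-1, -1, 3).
sqrt(11)/11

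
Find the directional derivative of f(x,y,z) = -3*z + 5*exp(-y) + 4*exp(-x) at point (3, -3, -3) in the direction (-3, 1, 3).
sqrt(19)*(-5*exp(6) - 9*exp(3) + 12)*exp(-3)/19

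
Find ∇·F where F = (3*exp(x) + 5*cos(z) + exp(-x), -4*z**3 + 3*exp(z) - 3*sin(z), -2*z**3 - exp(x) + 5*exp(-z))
-6*z**2 + 3*exp(x) - 5*exp(-z) - exp(-x)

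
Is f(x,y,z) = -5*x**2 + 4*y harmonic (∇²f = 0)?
No, ∇²f = -10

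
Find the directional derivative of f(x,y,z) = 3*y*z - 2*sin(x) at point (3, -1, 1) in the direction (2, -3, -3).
-2*sqrt(22)*cos(3)/11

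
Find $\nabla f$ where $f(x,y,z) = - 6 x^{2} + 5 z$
(-12*x, 0, 5)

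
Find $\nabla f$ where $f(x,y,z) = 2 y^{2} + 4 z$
(0, 4*y, 4)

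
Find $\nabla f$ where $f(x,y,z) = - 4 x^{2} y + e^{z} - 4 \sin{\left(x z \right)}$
(-8*x*y - 4*z*cos(x*z), -4*x**2, -4*x*cos(x*z) + exp(z))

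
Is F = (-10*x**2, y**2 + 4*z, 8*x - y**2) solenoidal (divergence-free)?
No, ∇·F = -20*x + 2*y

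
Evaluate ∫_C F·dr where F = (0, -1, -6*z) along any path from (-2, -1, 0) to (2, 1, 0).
-2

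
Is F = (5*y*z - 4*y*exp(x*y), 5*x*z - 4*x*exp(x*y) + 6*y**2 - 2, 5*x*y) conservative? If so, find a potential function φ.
Yes, F is conservative. φ = 5*x*y*z + 2*y**3 - 2*y - 4*exp(x*y)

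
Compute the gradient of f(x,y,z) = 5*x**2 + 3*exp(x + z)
(10*x + 3*exp(x + z), 0, 3*exp(x + z))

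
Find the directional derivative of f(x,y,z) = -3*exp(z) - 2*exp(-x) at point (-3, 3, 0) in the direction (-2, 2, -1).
1 - 4*exp(3)/3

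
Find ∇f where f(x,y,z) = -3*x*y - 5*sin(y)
(-3*y, -3*x - 5*cos(y), 0)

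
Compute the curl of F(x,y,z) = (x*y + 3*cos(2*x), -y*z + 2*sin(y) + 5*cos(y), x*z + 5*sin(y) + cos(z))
(y + 5*cos(y), -z, -x)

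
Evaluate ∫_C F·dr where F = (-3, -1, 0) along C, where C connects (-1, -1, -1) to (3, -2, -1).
-11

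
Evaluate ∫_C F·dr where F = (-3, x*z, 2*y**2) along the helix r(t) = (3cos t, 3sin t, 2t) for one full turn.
18*pi*(2 + pi)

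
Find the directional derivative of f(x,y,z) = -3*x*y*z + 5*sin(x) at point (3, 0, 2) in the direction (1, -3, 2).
sqrt(14)*(5*cos(3) + 54)/14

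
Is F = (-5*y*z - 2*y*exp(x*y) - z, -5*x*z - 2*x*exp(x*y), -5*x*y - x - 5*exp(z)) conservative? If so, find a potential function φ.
Yes, F is conservative. φ = -5*x*y*z - x*z - 5*exp(z) - 2*exp(x*y)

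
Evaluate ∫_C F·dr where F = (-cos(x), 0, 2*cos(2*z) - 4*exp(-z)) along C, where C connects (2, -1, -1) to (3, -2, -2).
-4*E - sin(3) - sin(4) + 2*sin(2) + 4*exp(2)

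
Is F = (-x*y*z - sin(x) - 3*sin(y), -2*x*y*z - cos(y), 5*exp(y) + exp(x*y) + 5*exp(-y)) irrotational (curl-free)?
No, ∇×F = (2*x*y + x*exp(x*y) + 5*exp(y) - 5*exp(-y), y*(-x - exp(x*y)), x*z - 2*y*z + 3*cos(y))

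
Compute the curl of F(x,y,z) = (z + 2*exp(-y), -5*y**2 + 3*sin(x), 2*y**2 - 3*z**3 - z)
(4*y, 1, 3*cos(x) + 2*exp(-y))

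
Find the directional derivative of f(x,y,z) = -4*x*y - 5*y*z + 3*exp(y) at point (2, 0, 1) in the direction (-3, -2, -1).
10*sqrt(14)/7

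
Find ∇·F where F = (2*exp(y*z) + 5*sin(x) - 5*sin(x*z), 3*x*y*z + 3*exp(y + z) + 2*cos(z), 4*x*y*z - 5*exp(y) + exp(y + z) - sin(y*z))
4*x*y + 3*x*z - y*cos(y*z) - 5*z*cos(x*z) + 4*exp(y + z) + 5*cos(x)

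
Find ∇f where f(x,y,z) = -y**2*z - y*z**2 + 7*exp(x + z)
(7*exp(x + z), z*(-2*y - z), -y**2 - 2*y*z + 7*exp(x + z))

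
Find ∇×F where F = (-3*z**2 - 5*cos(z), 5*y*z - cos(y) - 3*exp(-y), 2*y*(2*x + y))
(4*x - y, -4*y - 6*z + 5*sin(z), 0)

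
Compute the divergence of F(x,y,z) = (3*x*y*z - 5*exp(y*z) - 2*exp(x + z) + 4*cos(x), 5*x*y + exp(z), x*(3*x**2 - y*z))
-x*y + 5*x + 3*y*z - 2*exp(x + z) - 4*sin(x)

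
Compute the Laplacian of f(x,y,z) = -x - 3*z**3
-18*z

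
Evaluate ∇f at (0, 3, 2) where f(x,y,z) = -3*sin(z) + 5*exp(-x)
(-5, 0, -3*cos(2))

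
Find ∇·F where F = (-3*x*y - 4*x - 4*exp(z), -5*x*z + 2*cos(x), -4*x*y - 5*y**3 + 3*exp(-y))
-3*y - 4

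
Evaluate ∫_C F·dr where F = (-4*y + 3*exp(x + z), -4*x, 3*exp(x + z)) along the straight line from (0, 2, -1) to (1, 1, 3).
-4 - 3*exp(-1) + 3*exp(4)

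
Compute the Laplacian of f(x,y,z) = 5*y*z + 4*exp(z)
4*exp(z)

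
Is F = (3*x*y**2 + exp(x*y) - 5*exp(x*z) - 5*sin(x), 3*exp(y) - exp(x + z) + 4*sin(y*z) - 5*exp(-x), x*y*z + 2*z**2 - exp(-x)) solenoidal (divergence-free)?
No, ∇·F = x*y + 3*y**2 + y*exp(x*y) - 5*z*exp(x*z) + 4*z*cos(y*z) + 4*z + 3*exp(y) - 5*cos(x)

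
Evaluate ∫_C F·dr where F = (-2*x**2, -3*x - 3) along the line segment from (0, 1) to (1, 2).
-31/6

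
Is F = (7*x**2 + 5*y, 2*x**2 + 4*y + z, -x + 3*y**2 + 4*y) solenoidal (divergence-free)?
No, ∇·F = 14*x + 4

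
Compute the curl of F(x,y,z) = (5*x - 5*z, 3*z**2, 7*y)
(7 - 6*z, -5, 0)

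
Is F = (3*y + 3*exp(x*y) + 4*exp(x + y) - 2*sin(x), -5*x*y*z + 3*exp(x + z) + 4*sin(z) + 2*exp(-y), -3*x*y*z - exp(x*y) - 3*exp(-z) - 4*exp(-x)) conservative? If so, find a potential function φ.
No, ∇×F = (5*x*y - 3*x*z - x*exp(x*y) - 3*exp(x + z) - 4*cos(z), 3*y*z + y*exp(x*y) - 4*exp(-x), -3*x*exp(x*y) - 5*y*z - 4*exp(x + y) + 3*exp(x + z) - 3) ≠ 0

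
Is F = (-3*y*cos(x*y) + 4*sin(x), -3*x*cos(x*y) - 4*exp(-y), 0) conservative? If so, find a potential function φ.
Yes, F is conservative. φ = -3*sin(x*y) - 4*cos(x) + 4*exp(-y)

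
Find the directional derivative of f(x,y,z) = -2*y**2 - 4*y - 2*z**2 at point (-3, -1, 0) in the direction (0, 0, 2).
0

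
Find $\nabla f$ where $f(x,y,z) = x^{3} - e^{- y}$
(3*x**2, exp(-y), 0)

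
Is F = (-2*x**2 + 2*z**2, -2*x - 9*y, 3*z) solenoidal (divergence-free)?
No, ∇·F = -4*x - 6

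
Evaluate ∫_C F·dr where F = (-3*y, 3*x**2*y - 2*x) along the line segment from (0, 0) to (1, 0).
0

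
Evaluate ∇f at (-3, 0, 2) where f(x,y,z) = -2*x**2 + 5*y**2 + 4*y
(12, 4, 0)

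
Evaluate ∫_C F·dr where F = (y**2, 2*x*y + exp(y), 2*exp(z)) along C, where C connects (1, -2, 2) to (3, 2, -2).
8 - 2*sinh(2)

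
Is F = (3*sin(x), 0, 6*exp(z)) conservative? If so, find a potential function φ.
Yes, F is conservative. φ = 6*exp(z) - 3*cos(x)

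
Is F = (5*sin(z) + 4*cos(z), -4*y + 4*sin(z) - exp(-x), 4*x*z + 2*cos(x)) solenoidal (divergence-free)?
No, ∇·F = 4*x - 4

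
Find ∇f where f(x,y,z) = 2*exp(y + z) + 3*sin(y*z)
(0, 3*z*cos(y*z) + 2*exp(y + z), 3*y*cos(y*z) + 2*exp(y + z))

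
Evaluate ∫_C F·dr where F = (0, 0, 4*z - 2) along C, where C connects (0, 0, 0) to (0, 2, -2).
12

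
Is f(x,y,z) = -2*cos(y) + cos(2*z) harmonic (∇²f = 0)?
No, ∇²f = 2*cos(y) - 4*cos(2*z)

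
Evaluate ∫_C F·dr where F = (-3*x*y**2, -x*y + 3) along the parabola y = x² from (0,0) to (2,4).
-164/5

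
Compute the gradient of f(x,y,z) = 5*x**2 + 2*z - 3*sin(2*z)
(10*x, 0, 2 - 6*cos(2*z))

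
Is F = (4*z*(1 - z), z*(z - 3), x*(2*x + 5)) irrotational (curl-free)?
No, ∇×F = (3 - 2*z, -4*x - 8*z - 1, 0)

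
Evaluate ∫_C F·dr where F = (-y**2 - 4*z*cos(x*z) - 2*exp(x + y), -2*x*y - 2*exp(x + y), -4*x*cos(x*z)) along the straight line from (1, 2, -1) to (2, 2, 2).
-2*exp(4) - 4 - 4*sin(1) - 4*sin(4) + 2*exp(3)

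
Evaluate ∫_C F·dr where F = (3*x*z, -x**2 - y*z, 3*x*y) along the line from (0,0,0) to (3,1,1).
26/3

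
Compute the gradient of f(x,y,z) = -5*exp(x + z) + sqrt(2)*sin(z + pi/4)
(-5*exp(x + z), 0, -5*exp(x + z) + sqrt(2)*cos(z + pi/4))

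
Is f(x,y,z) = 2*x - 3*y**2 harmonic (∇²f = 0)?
No, ∇²f = -6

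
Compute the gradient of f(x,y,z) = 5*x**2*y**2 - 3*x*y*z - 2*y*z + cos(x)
(10*x*y**2 - 3*y*z - sin(x), 10*x**2*y - 3*x*z - 2*z, y*(-3*x - 2))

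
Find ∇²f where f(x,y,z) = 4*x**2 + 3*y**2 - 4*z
14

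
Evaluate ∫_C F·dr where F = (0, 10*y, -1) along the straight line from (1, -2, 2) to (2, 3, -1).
28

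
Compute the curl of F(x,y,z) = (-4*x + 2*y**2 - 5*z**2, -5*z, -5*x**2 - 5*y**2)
(5 - 10*y, 10*x - 10*z, -4*y)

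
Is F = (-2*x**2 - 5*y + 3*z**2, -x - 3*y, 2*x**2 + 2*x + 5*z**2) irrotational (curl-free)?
No, ∇×F = (0, -4*x + 6*z - 2, 4)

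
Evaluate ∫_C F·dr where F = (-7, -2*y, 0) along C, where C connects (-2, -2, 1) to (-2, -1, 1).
3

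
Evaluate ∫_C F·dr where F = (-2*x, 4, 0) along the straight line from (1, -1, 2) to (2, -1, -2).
-3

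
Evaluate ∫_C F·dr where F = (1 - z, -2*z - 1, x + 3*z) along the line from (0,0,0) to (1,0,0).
1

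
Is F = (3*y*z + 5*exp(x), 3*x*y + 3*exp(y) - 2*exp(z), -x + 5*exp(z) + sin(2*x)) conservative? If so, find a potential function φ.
No, ∇×F = (2*exp(z), 3*y - 2*cos(2*x) + 1, 3*y - 3*z) ≠ 0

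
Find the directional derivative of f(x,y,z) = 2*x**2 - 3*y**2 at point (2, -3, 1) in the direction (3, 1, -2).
3*sqrt(14)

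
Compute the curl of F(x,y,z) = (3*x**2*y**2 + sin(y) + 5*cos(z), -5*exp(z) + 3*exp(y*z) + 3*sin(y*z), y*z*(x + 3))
(-3*y*exp(y*z) - 3*y*cos(y*z) + z*(x + 3) + 5*exp(z), -y*z - 5*sin(z), -6*x**2*y - cos(y))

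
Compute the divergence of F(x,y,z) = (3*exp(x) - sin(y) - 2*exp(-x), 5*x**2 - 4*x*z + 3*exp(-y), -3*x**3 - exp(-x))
3*exp(x) - 3*exp(-y) + 2*exp(-x)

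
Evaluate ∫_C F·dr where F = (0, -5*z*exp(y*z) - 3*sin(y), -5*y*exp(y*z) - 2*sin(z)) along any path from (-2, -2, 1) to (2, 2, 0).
-3 - 2*cos(1) + 5*exp(-2)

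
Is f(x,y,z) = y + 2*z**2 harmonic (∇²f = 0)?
No, ∇²f = 4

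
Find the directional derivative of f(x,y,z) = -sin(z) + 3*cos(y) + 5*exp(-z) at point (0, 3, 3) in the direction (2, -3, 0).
9*sqrt(13)*sin(3)/13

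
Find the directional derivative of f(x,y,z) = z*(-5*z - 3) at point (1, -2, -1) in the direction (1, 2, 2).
14/3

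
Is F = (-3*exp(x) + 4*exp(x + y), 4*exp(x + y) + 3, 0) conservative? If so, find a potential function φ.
Yes, F is conservative. φ = 3*y - 3*exp(x) + 4*exp(x + y)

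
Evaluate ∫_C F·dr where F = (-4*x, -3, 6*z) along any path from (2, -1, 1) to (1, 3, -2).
3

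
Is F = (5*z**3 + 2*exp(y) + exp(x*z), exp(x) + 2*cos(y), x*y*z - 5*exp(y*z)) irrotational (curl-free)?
No, ∇×F = (z*(x - 5*exp(y*z)), x*exp(x*z) - y*z + 15*z**2, exp(x) - 2*exp(y))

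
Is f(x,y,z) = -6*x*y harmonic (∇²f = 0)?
Yes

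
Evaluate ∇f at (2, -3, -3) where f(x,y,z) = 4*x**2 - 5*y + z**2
(16, -5, -6)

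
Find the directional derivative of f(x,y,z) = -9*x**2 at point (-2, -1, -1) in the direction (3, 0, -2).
108*sqrt(13)/13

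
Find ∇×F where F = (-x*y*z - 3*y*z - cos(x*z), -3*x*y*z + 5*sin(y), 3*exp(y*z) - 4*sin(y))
(3*x*y + 3*z*exp(y*z) - 4*cos(y), -x*y + x*sin(x*z) - 3*y, z*(x - 3*y + 3))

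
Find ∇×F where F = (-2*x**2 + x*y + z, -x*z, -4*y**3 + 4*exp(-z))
(x - 12*y**2, 1, -x - z)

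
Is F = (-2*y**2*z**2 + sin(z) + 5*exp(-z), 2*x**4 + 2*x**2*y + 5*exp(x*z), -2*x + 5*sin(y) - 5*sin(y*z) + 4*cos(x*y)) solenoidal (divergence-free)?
No, ∇·F = 2*x**2 - 5*y*cos(y*z)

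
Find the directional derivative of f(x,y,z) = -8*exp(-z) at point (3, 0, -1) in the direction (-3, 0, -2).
-16*sqrt(13)*E/13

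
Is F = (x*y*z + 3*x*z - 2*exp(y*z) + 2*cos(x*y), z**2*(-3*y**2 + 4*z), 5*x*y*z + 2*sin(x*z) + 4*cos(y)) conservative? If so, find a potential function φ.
No, ∇×F = (5*x*z + 6*y**2*z - 12*z**2 - 4*sin(y), x*y + 3*x - 5*y*z - 2*y*exp(y*z) - 2*z*cos(x*z), -x*z + 2*x*sin(x*y) + 2*z*exp(y*z)) ≠ 0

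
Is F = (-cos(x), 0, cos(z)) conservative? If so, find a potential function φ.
Yes, F is conservative. φ = -sin(x) + sin(z)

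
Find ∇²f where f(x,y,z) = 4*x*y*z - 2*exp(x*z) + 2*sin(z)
-2*x**2*exp(x*z) - 2*z**2*exp(x*z) - 2*sin(z)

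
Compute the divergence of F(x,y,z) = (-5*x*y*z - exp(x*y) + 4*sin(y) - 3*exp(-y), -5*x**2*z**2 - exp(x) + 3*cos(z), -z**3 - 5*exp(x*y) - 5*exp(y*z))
-5*y*z - y*exp(x*y) - 5*y*exp(y*z) - 3*z**2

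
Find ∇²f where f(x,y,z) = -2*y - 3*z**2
-6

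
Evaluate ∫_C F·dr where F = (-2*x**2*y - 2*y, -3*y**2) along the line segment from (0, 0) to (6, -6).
900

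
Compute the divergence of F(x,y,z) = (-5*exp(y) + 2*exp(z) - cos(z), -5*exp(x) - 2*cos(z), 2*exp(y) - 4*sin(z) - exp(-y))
-4*cos(z)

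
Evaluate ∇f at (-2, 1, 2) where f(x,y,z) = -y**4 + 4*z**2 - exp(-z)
(0, -4, exp(-2) + 16)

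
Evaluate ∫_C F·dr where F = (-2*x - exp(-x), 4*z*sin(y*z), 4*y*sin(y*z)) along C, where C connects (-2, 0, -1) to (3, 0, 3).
-exp(2) - 5 + exp(-3)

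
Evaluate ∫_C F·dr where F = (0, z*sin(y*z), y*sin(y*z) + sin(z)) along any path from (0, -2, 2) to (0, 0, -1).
-1 + cos(4) - cos(1) + cos(2)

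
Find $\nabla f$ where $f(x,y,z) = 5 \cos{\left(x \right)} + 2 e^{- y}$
(-5*sin(x), -2*exp(-y), 0)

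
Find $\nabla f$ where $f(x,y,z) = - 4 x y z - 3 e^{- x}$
(-4*y*z + 3*exp(-x), -4*x*z, -4*x*y)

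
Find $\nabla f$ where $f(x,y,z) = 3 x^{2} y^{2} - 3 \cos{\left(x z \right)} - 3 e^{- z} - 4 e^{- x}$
(6*x*y**2 + 3*z*sin(x*z) + 4*exp(-x), 6*x**2*y, 3*x*sin(x*z) + 3*exp(-z))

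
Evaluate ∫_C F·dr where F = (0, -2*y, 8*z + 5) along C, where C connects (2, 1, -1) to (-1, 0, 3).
53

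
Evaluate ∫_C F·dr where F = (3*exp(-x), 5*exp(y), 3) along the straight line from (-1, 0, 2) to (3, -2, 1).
-8 - 3*exp(-3) + 5*exp(-2) + 3*E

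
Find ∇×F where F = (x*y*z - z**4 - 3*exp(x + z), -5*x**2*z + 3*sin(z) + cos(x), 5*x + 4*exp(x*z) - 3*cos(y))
(5*x**2 + 3*sin(y) - 3*cos(z), x*y - 4*z**3 - 4*z*exp(x*z) - 3*exp(x + z) - 5, -11*x*z - sin(x))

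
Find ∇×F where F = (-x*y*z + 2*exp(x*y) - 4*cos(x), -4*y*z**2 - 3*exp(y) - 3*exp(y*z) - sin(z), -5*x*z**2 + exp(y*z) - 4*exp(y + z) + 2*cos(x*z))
(8*y*z + 3*y*exp(y*z) + z*exp(y*z) - 4*exp(y + z) + cos(z), -x*y + 5*z**2 + 2*z*sin(x*z), x*(z - 2*exp(x*y)))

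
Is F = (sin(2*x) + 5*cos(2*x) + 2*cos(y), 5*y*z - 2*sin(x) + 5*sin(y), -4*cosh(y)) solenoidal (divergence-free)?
No, ∇·F = 5*z - 10*sin(2*x) + 2*cos(2*x) + 5*cos(y)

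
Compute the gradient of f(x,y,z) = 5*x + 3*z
(5, 0, 3)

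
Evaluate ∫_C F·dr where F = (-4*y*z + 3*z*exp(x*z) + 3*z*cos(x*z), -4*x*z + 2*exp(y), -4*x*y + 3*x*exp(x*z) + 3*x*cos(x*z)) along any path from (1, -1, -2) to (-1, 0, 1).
-3*sin(1) - 3*exp(-2) + exp(-1) + 3*sin(2) + 10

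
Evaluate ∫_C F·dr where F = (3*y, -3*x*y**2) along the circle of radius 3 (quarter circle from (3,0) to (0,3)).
-351*pi/16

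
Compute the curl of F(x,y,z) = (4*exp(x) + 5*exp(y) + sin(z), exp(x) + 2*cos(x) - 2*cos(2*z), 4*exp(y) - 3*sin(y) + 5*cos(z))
(4*exp(y) - 4*sin(2*z) - 3*cos(y), cos(z), exp(x) - 5*exp(y) - 2*sin(x))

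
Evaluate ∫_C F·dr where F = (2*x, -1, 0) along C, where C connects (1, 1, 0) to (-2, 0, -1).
4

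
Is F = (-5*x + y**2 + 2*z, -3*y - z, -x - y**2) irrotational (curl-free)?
No, ∇×F = (1 - 2*y, 3, -2*y)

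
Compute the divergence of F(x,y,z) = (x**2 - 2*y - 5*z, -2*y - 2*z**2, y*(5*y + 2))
2*x - 2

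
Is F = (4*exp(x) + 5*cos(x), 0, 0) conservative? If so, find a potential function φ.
Yes, F is conservative. φ = 4*exp(x) + 5*sin(x)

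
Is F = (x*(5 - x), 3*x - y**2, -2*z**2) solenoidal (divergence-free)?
No, ∇·F = -2*x - 2*y - 4*z + 5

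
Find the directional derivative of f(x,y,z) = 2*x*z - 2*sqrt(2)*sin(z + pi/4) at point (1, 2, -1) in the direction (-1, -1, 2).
-4*sqrt(3)*sin(pi/4 + 1)/3 + sqrt(6)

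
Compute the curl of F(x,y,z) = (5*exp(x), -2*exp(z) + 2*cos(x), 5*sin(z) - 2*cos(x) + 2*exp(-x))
(2*exp(z), -2*sin(x) + 2*exp(-x), -2*sin(x))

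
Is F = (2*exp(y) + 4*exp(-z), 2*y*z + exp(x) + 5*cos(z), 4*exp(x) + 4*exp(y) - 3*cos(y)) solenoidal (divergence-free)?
No, ∇·F = 2*z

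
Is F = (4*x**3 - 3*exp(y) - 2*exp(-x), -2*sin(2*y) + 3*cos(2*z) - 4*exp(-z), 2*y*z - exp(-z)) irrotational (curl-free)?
No, ∇×F = (2*z + 6*sin(2*z) - 4*exp(-z), 0, 3*exp(y))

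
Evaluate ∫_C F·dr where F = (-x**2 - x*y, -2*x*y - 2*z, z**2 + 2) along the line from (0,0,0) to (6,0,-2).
-236/3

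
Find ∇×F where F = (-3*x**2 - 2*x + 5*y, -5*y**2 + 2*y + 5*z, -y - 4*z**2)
(-6, 0, -5)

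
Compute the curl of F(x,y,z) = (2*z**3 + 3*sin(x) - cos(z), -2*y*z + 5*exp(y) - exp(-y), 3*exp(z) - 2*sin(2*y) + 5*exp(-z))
(2*y - 4*cos(2*y), 6*z**2 + sin(z), 0)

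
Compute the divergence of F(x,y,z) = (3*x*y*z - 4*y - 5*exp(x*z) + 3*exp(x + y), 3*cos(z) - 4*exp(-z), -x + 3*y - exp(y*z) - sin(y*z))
3*y*z - y*exp(y*z) - y*cos(y*z) - 5*z*exp(x*z) + 3*exp(x + y)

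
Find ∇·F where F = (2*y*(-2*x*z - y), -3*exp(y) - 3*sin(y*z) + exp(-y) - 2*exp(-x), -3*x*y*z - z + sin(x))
-3*x*y - 4*y*z - 3*z*cos(y*z) - 3*exp(y) - 1 - exp(-y)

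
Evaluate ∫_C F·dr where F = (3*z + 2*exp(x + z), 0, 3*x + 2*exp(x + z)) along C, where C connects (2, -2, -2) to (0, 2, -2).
2*exp(-2) + 10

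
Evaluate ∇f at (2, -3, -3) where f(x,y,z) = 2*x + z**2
(2, 0, -6)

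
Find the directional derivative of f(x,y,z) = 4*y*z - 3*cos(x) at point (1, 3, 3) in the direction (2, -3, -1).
3*sqrt(14)*(-8 + sin(1))/7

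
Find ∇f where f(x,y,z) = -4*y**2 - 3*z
(0, -8*y, -3)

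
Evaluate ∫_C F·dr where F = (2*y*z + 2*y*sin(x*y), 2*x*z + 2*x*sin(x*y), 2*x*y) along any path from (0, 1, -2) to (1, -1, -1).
4 - 2*cos(1)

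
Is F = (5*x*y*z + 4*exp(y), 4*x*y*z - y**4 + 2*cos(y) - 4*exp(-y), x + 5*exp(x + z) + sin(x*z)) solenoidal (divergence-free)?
No, ∇·F = 4*x*z + x*cos(x*z) - 4*y**3 + 5*y*z + 5*exp(x + z) - 2*sin(y) + 4*exp(-y)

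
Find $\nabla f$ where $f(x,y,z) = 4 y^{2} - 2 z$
(0, 8*y, -2)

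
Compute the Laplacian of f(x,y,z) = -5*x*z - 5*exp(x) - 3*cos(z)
-5*exp(x) + 3*cos(z)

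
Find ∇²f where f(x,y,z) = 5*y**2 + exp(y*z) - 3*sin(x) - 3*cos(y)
y**2*exp(y*z) + z**2*exp(y*z) + 3*sin(x) + 3*cos(y) + 10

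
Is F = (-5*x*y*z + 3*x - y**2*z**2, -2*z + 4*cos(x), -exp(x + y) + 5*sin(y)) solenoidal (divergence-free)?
No, ∇·F = -5*y*z + 3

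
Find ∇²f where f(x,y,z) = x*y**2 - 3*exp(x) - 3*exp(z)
2*x - 3*exp(x) - 3*exp(z)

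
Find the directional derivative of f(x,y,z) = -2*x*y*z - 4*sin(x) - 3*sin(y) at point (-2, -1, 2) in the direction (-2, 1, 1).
sqrt(6)*(-4 + 8*cos(2) - 3*cos(1))/6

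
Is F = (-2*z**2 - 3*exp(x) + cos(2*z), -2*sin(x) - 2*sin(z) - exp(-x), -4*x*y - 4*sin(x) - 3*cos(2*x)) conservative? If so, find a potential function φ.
No, ∇×F = (-4*x + 2*cos(z), 4*y - 4*z - 6*sin(2*x) - 2*sin(2*z) + 4*cos(x), -2*cos(x) + exp(-x)) ≠ 0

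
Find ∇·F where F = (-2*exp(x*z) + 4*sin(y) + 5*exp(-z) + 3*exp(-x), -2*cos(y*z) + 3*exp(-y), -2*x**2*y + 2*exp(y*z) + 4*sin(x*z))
4*x*cos(x*z) + 2*y*exp(y*z) - 2*z*exp(x*z) + 2*z*sin(y*z) - 3*exp(-y) - 3*exp(-x)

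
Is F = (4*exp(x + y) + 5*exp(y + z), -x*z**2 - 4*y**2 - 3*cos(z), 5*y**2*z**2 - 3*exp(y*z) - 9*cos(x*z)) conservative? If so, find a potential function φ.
No, ∇×F = (2*x*z + 10*y*z**2 - 3*z*exp(y*z) - 3*sin(z), -9*z*sin(x*z) + 5*exp(y + z), -z**2 - 4*exp(x + y) - 5*exp(y + z)) ≠ 0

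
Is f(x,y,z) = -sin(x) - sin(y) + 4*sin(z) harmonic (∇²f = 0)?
No, ∇²f = sin(x) + sin(y) - 4*sin(z)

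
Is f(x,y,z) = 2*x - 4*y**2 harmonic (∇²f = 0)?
No, ∇²f = -8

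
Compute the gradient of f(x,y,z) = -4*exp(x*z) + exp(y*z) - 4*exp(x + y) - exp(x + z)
(-4*z*exp(x*z) - 4*exp(x + y) - exp(x + z), z*exp(y*z) - 4*exp(x + y), -4*x*exp(x*z) + y*exp(y*z) - exp(x + z))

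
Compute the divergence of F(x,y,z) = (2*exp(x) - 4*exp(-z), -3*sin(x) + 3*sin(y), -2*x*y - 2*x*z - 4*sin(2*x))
-2*x + 2*exp(x) + 3*cos(y)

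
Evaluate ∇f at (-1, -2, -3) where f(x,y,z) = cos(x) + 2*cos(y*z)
(sin(1), 6*sin(6), 4*sin(6))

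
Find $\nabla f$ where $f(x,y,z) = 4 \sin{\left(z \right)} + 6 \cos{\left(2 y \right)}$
(0, -12*sin(2*y), 4*cos(z))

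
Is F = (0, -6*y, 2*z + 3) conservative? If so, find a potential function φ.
Yes, F is conservative. φ = -3*y**2 + z**2 + 3*z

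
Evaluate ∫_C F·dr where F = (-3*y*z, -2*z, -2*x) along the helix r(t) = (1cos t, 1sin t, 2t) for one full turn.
6*pi**2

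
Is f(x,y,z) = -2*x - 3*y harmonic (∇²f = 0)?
Yes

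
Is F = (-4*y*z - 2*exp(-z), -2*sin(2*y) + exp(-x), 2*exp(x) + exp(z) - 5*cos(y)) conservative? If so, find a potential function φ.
No, ∇×F = (5*sin(y), -4*y - 2*exp(x) + 2*exp(-z), 4*z - exp(-x)) ≠ 0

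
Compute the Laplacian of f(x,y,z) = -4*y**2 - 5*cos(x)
5*cos(x) - 8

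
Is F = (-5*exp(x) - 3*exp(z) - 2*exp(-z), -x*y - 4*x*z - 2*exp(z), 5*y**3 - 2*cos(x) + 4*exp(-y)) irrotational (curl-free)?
No, ∇×F = (4*x + 15*y**2 + 2*exp(z) - 4*exp(-y), -3*exp(z) - 2*sin(x) + 2*exp(-z), -y - 4*z)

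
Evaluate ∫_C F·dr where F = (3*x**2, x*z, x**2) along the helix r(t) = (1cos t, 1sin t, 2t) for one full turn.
2*pi*(1 + pi)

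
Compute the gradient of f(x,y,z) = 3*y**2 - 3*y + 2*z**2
(0, 6*y - 3, 4*z)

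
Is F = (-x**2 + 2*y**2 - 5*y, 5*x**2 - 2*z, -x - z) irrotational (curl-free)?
No, ∇×F = (2, 1, 10*x - 4*y + 5)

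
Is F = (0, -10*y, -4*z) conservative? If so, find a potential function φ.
Yes, F is conservative. φ = -5*y**2 - 2*z**2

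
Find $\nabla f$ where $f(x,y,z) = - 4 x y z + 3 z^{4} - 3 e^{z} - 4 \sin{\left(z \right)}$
(-4*y*z, -4*x*z, -4*x*y + 12*z**3 - 3*exp(z) - 4*cos(z))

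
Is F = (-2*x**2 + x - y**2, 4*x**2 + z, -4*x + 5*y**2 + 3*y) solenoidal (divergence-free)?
No, ∇·F = 1 - 4*x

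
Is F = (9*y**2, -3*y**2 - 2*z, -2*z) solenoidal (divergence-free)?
No, ∇·F = -6*y - 2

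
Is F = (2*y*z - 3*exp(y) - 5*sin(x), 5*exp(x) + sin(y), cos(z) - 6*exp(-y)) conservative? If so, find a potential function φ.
No, ∇×F = (6*exp(-y), 2*y, -2*z + 5*exp(x) + 3*exp(y)) ≠ 0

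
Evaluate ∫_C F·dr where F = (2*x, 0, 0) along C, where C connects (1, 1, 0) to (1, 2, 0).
0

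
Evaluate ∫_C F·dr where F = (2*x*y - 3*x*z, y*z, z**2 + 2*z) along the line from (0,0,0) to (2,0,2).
-4/3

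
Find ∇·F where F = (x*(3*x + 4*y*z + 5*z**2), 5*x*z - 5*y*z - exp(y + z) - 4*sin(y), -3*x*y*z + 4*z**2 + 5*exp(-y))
-3*x*y + 6*x + 4*y*z + 5*z**2 + 3*z - exp(y + z) - 4*cos(y)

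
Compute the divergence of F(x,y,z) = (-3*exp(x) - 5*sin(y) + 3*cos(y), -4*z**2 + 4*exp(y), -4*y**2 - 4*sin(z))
-3*exp(x) + 4*exp(y) - 4*cos(z)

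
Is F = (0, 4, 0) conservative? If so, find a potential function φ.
Yes, F is conservative. φ = 4*y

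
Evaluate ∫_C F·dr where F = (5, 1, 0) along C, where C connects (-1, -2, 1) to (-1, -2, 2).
0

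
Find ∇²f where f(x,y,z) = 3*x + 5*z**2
10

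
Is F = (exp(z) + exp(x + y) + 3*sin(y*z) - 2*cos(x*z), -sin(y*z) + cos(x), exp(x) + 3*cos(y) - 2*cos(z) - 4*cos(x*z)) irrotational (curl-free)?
No, ∇×F = (y*cos(y*z) - 3*sin(y), 2*x*sin(x*z) + 3*y*cos(y*z) - 4*z*sin(x*z) - exp(x) + exp(z), -3*z*cos(y*z) - exp(x + y) - sin(x))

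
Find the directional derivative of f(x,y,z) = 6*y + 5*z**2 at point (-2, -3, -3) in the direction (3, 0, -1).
3*sqrt(10)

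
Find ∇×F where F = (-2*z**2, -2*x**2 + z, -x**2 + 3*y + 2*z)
(2, 2*x - 4*z, -4*x)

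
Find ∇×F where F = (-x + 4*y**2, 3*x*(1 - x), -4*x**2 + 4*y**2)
(8*y, 8*x, -6*x - 8*y + 3)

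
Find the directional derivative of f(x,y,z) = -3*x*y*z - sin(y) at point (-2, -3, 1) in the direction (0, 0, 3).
-18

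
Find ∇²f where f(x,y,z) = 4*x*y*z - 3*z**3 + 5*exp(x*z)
5*x**2*exp(x*z) + 5*z**2*exp(x*z) - 18*z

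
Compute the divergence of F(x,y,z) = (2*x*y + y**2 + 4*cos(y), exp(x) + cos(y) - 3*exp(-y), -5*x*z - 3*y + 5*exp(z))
-5*x + 2*y + 5*exp(z) - sin(y) + 3*exp(-y)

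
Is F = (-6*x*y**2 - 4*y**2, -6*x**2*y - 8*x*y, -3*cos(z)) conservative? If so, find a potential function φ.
Yes, F is conservative. φ = -3*x**2*y**2 - 4*x*y**2 - 3*sin(z)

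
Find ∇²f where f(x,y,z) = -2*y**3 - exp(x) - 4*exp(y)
-12*y - exp(x) - 4*exp(y)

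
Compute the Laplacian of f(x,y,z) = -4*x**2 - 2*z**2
-12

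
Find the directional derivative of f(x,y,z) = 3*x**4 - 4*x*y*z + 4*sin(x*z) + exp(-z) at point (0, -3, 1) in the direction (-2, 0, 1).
sqrt(5)*(-32*E - 1)*exp(-1)/5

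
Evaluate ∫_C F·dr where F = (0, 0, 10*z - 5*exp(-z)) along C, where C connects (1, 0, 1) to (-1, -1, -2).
-5*exp(-1) + 15 + 5*exp(2)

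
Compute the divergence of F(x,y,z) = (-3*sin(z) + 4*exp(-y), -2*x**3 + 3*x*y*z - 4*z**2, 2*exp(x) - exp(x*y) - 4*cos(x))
3*x*z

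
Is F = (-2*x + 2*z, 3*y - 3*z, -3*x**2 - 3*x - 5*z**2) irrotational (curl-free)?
No, ∇×F = (3, 6*x + 5, 0)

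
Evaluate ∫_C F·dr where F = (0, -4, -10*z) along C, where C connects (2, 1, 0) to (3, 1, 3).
-45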